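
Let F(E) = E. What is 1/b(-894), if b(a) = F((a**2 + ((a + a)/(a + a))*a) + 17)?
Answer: 1/798359 ≈ 1.2526e-6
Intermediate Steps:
b(a) = 17 + a + a**2 (b(a) = (a**2 + ((a + a)/(a + a))*a) + 17 = (a**2 + ((2*a)/((2*a)))*a) + 17 = (a**2 + ((2*a)*(1/(2*a)))*a) + 17 = (a**2 + 1*a) + 17 = (a**2 + a) + 17 = (a + a**2) + 17 = 17 + a + a**2)
1/b(-894) = 1/(17 - 894 + (-894)**2) = 1/(17 - 894 + 799236) = 1/798359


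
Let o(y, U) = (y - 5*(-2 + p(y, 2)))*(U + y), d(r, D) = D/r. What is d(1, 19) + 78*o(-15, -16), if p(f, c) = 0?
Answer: 12109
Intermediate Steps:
o(y, U) = (10 + y)*(U + y) (o(y, U) = (y - 5*(-2 + 0))*(U + y) = (y - 5*(-2))*(U + y) = (y + 10)*(U + y) = (10 + y)*(U + y))
d(1, 19) + 78*o(-15, -16) = 19/1 + 78*((-15)² + 10*(-16) + 10*(-15) - 16*(-15)) = 19*1 + 78*(225 - 160 - 150 + 240) = 19 + 78*155 = 19 + 12090 = 12109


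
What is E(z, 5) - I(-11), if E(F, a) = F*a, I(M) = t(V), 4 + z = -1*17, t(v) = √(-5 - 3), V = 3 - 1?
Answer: -105 - 2*I*√2 ≈ -105.0 - 2.8284*I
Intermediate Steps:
V = 2
t(v) = 2*I*√2 (t(v) = √(-8) = 2*I*√2)
z = -21 (z = -4 - 1*17 = -4 - 17 = -21)
I(M) = 2*I*√2
E(z, 5) - I(-11) = -21*5 - 2*I*√2 = -105 - 2*I*√2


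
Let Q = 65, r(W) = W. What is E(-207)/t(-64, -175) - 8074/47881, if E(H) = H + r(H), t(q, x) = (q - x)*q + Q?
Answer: -37010152/337034359 ≈ -0.10981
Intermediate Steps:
t(q, x) = 65 + q*(q - x) (t(q, x) = (q - x)*q + 65 = q*(q - x) + 65 = 65 + q*(q - x))
E(H) = 2*H (E(H) = H + H = 2*H)
E(-207)/t(-64, -175) - 8074/47881 = (2*(-207))/(65 + (-64)² - 1*(-64)*(-175)) - 8074/47881 = -414/(65 + 4096 - 11200) - 8074*1/47881 = -414/(-7039) - 8074/47881 = -414*(-1/7039) - 8074/47881 = 414/7039 - 8074/47881 = -37010152/337034359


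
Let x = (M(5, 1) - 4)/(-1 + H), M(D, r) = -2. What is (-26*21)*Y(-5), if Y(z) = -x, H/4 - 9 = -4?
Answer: -3276/19 ≈ -172.42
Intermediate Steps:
H = 20 (H = 36 + 4*(-4) = 36 - 16 = 20)
x = -6/19 (x = (-2 - 4)/(-1 + 20) = -6/19 ≈ -0.31579)
Y(z) = 6/19 (Y(z) = -1*(-6/19) = 6/19)
(-26*21)*Y(-5) = -26*21*(6/19) = -546*6/19 = -3276/19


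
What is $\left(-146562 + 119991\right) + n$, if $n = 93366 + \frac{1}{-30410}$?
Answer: $\frac{2031235949}{30410} \approx 66795.0$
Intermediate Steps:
$n = \frac{2839260059}{30410}$ ($n = 93366 - \frac{1}{30410} = \frac{2839260059}{30410} \approx 93366.0$)
$\left(-146562 + 119991\right) + n = \left(-146562 + 119991\right) + \frac{2839260059}{30410} = -26571 + \frac{2839260059}{30410} = \frac{2031235949}{30410}$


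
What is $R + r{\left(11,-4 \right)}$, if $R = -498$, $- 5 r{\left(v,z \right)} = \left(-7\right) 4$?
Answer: $- \frac{2462}{5} \approx -492.4$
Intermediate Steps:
$r{\left(v,z \right)} = \frac{28}{5}$ ($r{\left(v,z \right)} = - \frac{\left(-7\right) 4}{5} = \left(- \frac{1}{5}\right) \left(-28\right) = \frac{28}{5}$)
$R + r{\left(11,-4 \right)} = -498 + \frac{28}{5} = - \frac{2462}{5}$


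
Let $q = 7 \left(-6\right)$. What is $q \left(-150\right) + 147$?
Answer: $6447$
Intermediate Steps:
$q = -42$
$q \left(-150\right) + 147 = \left(-42\right) \left(-150\right) + 147 = 6300 + 147 = 6447$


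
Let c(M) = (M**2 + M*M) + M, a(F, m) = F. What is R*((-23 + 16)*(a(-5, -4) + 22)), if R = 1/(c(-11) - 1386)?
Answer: 17/165 ≈ 0.10303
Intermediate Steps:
c(M) = M + 2*M**2 (c(M) = (M**2 + M**2) + M = 2*M**2 + M = M + 2*M**2)
R = -1/1155 (R = 1/(-11*(1 + 2*(-11)) - 1386) = 1/(-11*(1 - 22) - 1386) = 1/(-11*(-21) - 1386) = 1/(231 - 1386) = 1/(-1155) = -1/1155 ≈ -0.00086580)
R*((-23 + 16)*(a(-5, -4) + 22)) = -(-23 + 16)*(-5 + 22)/1155 = -(-1)*17/165 = -1/1155*(-119) = 17/165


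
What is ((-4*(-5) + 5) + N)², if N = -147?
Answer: 14884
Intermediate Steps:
((-4*(-5) + 5) + N)² = ((-4*(-5) + 5) - 147)² = ((20 + 5) - 147)² = (25 - 147)² = (-122)² = 14884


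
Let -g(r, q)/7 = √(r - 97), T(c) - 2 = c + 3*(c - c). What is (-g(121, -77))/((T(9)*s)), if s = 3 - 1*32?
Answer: -14*√6/319 ≈ -0.10750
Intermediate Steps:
T(c) = 2 + c (T(c) = 2 + (c + 3*(c - c)) = 2 + (c + 3*0) = 2 + (c + 0) = 2 + c)
g(r, q) = -7*√(-97 + r) (g(r, q) = -7*√(r - 97) = -7*√(-97 + r))
s = -29 (s = 3 - 32 = -29)
(-g(121, -77))/((T(9)*s)) = (-(-7)*√(-97 + 121))/(((2 + 9)*(-29))) = (-(-7)*√24)/((11*(-29))) = -(-7)*2*√6/(-319) = -(-14)*√6*(-1/319) = (14*√6)*(-1/319) = -14*√6/319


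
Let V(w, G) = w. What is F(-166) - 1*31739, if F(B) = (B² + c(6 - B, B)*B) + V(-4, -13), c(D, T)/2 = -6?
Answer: -2195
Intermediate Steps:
c(D, T) = -12 (c(D, T) = 2*(-6) = -12)
F(B) = -4 + B² - 12*B (F(B) = (B² - 12*B) - 4 = -4 + B² - 12*B)
F(-166) - 1*31739 = (-4 + (-166)² - 12*(-166)) - 1*31739 = (-4 + 27556 + 1992) - 31739 = 29544 - 31739 = -2195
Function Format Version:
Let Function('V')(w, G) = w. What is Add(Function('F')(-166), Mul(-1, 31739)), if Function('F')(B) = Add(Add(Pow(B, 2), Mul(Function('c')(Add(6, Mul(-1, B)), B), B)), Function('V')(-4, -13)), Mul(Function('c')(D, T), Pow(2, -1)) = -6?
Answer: -2195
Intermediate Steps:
Function('c')(D, T) = -12 (Function('c')(D, T) = Mul(2, -6) = -12)
Function('F')(B) = Add(-4, Pow(B, 2), Mul(-12, B)) (Function('F')(B) = Add(Add(Pow(B, 2), Mul(-12, B)), -4) = Add(-4, Pow(B, 2), Mul(-12, B)))
Add(Function('F')(-166), Mul(-1, 31739)) = Add(Add(-4, Pow(-166, 2), Mul(-12, -166)), Mul(-1, 31739)) = Add(Add(-4, 27556, 1992), -31739) = Add(29544, -31739) = -2195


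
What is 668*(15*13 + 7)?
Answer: 134936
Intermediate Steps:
668*(15*13 + 7) = 668*(195 + 7) = 668*202 = 134936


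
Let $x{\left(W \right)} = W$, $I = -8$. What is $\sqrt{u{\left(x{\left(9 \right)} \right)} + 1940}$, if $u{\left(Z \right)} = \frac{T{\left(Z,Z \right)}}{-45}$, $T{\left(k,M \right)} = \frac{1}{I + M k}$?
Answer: $\frac{\sqrt{2326108135}}{1095} \approx 44.045$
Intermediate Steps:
$T{\left(k,M \right)} = \frac{1}{-8 + M k}$
$u{\left(Z \right)} = - \frac{1}{45 \left(-8 + Z^{2}\right)}$ ($u{\left(Z \right)} = \frac{1}{\left(-8 + Z Z\right) \left(-45\right)} = \frac{1}{-8 + Z^{2}} \left(- \frac{1}{45}\right) = - \frac{1}{45 \left(-8 + Z^{2}\right)}$)
$\sqrt{u{\left(x{\left(9 \right)} \right)} + 1940} = \sqrt{- \frac{1}{-360 + 45 \cdot 9^{2}} + 1940} = \sqrt{- \frac{1}{-360 + 45 \cdot 81} + 1940} = \sqrt{- \frac{1}{-360 + 3645} + 1940} = \sqrt{- \frac{1}{3285} + 1940} = \sqrt{\frac{6372899}{3285}} = \frac{\sqrt{2326108135}}{1095}$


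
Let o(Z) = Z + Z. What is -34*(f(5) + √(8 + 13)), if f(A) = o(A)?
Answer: -340 - 34*√21 ≈ -495.81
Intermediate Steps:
o(Z) = 2*Z
f(A) = 2*A
-34*(f(5) + √(8 + 13)) = -34*(2*5 + √(8 + 13)) = -34*(10 + √21) = -340 - 34*√21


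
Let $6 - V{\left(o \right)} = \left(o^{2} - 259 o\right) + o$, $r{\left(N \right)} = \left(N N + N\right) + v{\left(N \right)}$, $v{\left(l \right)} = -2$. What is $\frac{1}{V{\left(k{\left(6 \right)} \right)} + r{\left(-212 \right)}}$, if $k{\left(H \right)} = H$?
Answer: $\frac{1}{46248} \approx 2.1623 \cdot 10^{-5}$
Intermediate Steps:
$r{\left(N \right)} = -2 + N + N^{2}$ ($r{\left(N \right)} = \left(N N + N\right) - 2 = \left(N^{2} + N\right) - 2 = \left(N + N^{2}\right) - 2 = -2 + N + N^{2}$)
$V{\left(o \right)} = 6 - o^{2} + 258 o$ ($V{\left(o \right)} = 6 - \left(\left(o^{2} - 259 o\right) + o\right) = 6 - \left(o^{2} - 258 o\right) = 6 - o^{2} + 258 o$)
$\frac{1}{V{\left(k{\left(6 \right)} \right)} + r{\left(-212 \right)}} = \frac{1}{\left(6 - 6^{2} + 258 \cdot 6\right) - \left(214 - 44944\right)} = \frac{1}{\left(6 - 36 + 1548\right) - -44730} = \frac{1}{\left(6 - 36 + 1548\right) + 44730} = \frac{1}{1518 + 44730} = \frac{1}{46248}$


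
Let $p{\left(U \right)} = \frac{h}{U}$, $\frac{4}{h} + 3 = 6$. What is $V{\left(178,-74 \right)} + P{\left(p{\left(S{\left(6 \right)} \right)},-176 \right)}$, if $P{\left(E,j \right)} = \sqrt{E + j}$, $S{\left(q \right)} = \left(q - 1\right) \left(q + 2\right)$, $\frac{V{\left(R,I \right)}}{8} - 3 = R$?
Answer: $1448 + \frac{i \sqrt{158370}}{30} \approx 1448.0 + 13.265 i$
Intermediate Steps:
$h = \frac{4}{3}$ ($h = \frac{4}{-3 + 6} = \frac{4}{3} \approx 1.3333$)
$V{\left(R,I \right)} = 24 + 8 R$
$S{\left(q \right)} = \left(-1 + q\right) \left(2 + q\right)$
$p{\left(U \right)} = \frac{4}{3 U}$
$V{\left(178,-74 \right)} + P{\left(p{\left(S{\left(6 \right)} \right)},-176 \right)} = \left(24 + 8 \cdot 178\right) + \sqrt{\frac{4}{3 \left(-2 + 6 + 6^{2}\right)} - 176} = \left(24 + 1424\right) + \sqrt{\frac{4}{3 \left(-2 + 6 + 36\right)} - 176} = 1448 + \sqrt{\frac{4}{3 \cdot 40} - 176} = 1448 + \sqrt{\frac{4}{3} \cdot \frac{1}{40} - 176} = 1448 + \sqrt{\frac{1}{30} - 176} = 1448 + \sqrt{- \frac{5279}{30}} = 1448 + \frac{i \sqrt{158370}}{30}$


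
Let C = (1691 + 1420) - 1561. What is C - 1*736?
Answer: 814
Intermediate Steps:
C = 1550 (C = 3111 - 1561 = 1550)
C - 1*736 = 1550 - 1*736 = 1550 - 736 = 814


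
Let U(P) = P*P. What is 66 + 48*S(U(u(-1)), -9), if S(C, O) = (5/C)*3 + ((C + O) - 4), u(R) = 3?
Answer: -46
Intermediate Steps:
U(P) = P²
S(C, O) = -4 + C + O + 15/C (S(C, O) = 15/C + (-4 + C + O) = -4 + C + O + 15/C)
66 + 48*S(U(u(-1)), -9) = 66 + 48*(-4 + 3² - 9 + 15/(3²)) = 66 + 48*(-4 + 9 - 9 + 15/9) = 66 + 48*(-4 + 9 - 9 + 15*(⅑)) = 66 + 48*(-4 + 9 - 9 + 5/3) = 66 + 48*(-7/3) = 66 - 112 = -46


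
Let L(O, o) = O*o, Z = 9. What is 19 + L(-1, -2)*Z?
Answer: 37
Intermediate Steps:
19 + L(-1, -2)*Z = 19 - 1*(-2)*9 = 19 + 2*9 = 19 + 18 = 37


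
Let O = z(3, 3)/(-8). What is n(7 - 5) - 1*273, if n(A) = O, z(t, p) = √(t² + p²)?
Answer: -273 - 3*√2/8 ≈ -273.53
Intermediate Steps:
z(t, p) = √(p² + t²)
O = -3*√2/8 (O = √(3² + 3²)/(-8) = √(9 + 9)*(-⅛) = √18*(-⅛) = (3*√2)*(-⅛) = -3*√2/8 ≈ -0.53033)
n(A) = -3*√2/8
n(7 - 5) - 1*273 = -3*√2/8 - 1*273 = -3*√2/8 - 273 = -273 - 3*√2/8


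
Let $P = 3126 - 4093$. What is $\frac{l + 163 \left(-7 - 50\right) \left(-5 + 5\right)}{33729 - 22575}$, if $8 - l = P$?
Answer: $\frac{25}{286} \approx 0.087413$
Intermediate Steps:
$P = -967$ ($P = 3126 - 4093 = -967$)
$l = 975$ ($l = 8 - -967 = 8 + 967 = 975$)
$\frac{l + 163 \left(-7 - 50\right) \left(-5 + 5\right)}{33729 - 22575} = \frac{975 + 163 \left(-7 - 50\right) \left(-5 + 5\right)}{33729 - 22575} = \frac{975 + 163 \left(\left(-57\right) 0\right)}{11154} = \left(975 + 163 \cdot 0\right) \frac{1}{11154} = \left(975 + 0\right) \frac{1}{11154} = 975 \cdot \frac{1}{11154} = \frac{25}{286}$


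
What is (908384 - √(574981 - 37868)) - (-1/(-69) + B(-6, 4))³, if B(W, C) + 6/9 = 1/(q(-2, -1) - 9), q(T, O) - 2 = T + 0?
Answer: 8057136569624/8869743 - √537113 ≈ 9.0765e+5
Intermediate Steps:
q(T, O) = 2 + T (q(T, O) = 2 + (T + 0) = 2 + T)
B(W, C) = -7/9 (B(W, C) = -⅔ + 1/((2 - 2) - 9) = -⅔ + 1/(0 - 9) = -⅔ + 1/(-9) = -⅔ - ⅑ = -7/9)
(908384 - √(574981 - 37868)) - (-1/(-69) + B(-6, 4))³ = (908384 - √(574981 - 37868)) - (-1/(-69) - 7/9)³ = (908384 - √537113) - (-1*(-1/69) - 7/9)³ = (908384 - √537113) - (1/69 - 7/9)³ = (908384 - √537113) - (-158/207)³ = (908384 - √537113) - 1*(-3944312/8869743) = (908384 - √537113) + 3944312/8869743 = 8057136569624/8869743 - √537113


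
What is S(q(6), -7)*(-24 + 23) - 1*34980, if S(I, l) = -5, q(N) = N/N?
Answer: -34975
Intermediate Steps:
q(N) = 1
S(q(6), -7)*(-24 + 23) - 1*34980 = -5*(-24 + 23) - 1*34980 = -5*(-1) - 34980 = 5 - 34980 = -34975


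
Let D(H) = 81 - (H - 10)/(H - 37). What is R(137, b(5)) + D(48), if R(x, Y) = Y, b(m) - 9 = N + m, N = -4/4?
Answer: 996/11 ≈ 90.545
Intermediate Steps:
N = -1 (N = -4*1/4 = -1)
b(m) = 8 + m (b(m) = 9 + (-1 + m) = 8 + m)
D(H) = 81 - (-10 + H)/(-37 + H)
R(137, b(5)) + D(48) = (8 + 5) + (-2987 + 80*48)/(-37 + 48) = 13 + (-2987 + 3840)/11 = 13 + (1/11)*853 = 13 + 853/11 = 996/11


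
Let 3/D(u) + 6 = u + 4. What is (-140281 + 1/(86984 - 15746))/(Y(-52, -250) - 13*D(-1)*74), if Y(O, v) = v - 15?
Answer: -9993337877/49652886 ≈ -201.26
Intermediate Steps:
D(u) = 3/(-2 + u) (D(u) = 3/(-6 + (u + 4)) = 3/(-6 + (4 + u)) = 3/(-2 + u))
Y(O, v) = -15 + v
(-140281 + 1/(86984 - 15746))/(Y(-52, -250) - 13*D(-1)*74) = (-140281 + 1/(86984 - 15746))/((-15 - 250) - 39/(-2 - 1)*74) = (-140281 + 1/71238)/(-265 - 39/(-3)*74) = (-140281 + 1/71238)/(-265 - 39*(-1)/3*74) = -9993337877/(71238*(-265 - 13*(-1)*74)) = -9993337877/(71238*(-265 + 13*74)) = -9993337877/(71238*(-265 + 962)) = -9993337877/71238/697 = -9993337877/71238*1/697 = -9993337877/49652886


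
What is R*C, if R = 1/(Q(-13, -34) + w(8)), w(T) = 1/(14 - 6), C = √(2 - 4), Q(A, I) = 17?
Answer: 8*I*√2/137 ≈ 0.082582*I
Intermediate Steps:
C = I*√2 (C = √(-2) = I*√2 ≈ 1.4142*I)
w(T) = ⅛ (w(T) = 1/8 = ⅛)
R = 8/137 (R = 1/(17 + ⅛) = 1/(137/8) = 8/137 ≈ 0.058394)
R*C = 8*(I*√2)/137 = 8*I*√2/137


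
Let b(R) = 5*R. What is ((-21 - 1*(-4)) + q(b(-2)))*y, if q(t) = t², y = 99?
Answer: 8217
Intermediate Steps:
((-21 - 1*(-4)) + q(b(-2)))*y = ((-21 - 1*(-4)) + (5*(-2))²)*99 = ((-21 + 4) + (-10)²)*99 = (-17 + 100)*99 = 83*99 = 8217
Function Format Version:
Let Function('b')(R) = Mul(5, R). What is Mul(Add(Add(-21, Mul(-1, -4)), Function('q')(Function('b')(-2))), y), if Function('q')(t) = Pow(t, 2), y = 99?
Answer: 8217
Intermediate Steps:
Mul(Add(Add(-21, Mul(-1, -4)), Function('q')(Function('b')(-2))), y) = Mul(Add(Add(-21, Mul(-1, -4)), Pow(Mul(5, -2), 2)), 99) = Mul(Add(Add(-21, 4), Pow(-10, 2)), 99) = Mul(Add(-17, 100), 99) = Mul(83, 99) = 8217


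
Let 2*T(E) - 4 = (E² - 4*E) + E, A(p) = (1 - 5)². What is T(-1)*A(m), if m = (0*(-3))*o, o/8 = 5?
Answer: 64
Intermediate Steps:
o = 40 (o = 8*5 = 40)
m = 0 (m = (0*(-3))*40 = 0*40 = 0)
A(p) = 16 (A(p) = (-4)² = 16)
T(E) = 2 + E²/2 - 3*E/2 (T(E) = 2 + ((E² - 4*E) + E)/2 = 2 + (E² - 3*E)/2 = 2 + (E²/2 - 3*E/2) = 2 + E²/2 - 3*E/2)
T(-1)*A(m) = (2 + (½)*(-1)² - 3/2*(-1))*16 = (2 + (½)*1 + 3/2)*16 = (2 + ½ + 3/2)*16 = 4*16 = 64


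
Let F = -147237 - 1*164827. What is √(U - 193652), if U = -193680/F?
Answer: I*√4604134357157/4876 ≈ 440.06*I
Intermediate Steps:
F = -312064 (F = -147237 - 164827 = -312064)
U = 12105/19504 (U = -193680/(-312064) = -193680*(-1/312064) = 12105/19504 ≈ 0.62064)
√(U - 193652) = √(12105/19504 - 193652) = √(-3776976503/19504) = I*√4604134357157/4876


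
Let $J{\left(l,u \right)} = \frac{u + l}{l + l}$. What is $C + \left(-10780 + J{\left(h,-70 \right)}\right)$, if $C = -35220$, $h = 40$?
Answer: $- \frac{368003}{8} \approx -46000.0$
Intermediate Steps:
$J{\left(l,u \right)} = \frac{l + u}{2 l}$
$C + \left(-10780 + J{\left(h,-70 \right)}\right) = -35220 - \left(10780 - \frac{40 - 70}{2 \cdot 40}\right) = -35220 - \left(10780 - - \frac{3}{8}\right) = -35220 - \frac{86243}{8} = - \frac{368003}{8}$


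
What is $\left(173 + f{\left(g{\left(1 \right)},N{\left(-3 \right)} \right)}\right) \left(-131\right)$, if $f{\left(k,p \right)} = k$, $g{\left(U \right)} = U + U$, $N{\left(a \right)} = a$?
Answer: $-22925$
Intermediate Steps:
$g{\left(U \right)} = 2 U$
$\left(173 + f{\left(g{\left(1 \right)},N{\left(-3 \right)} \right)}\right) \left(-131\right) = \left(173 + 2 \cdot 1\right) \left(-131\right) = \left(173 + 2\right) \left(-131\right) = 175 \left(-131\right) = -22925$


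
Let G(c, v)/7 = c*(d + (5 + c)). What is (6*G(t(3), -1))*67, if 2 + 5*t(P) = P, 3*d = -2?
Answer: 63784/25 ≈ 2551.4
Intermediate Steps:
d = -⅔ (d = (⅓)*(-2) = -⅔ ≈ -0.66667)
t(P) = -⅖ + P/5
G(c, v) = 7*c*(13/3 + c) (G(c, v) = 7*(c*(-⅔ + (5 + c))) = 7*(c*(13/3 + c)) = 7*c*(13/3 + c))
(6*G(t(3), -1))*67 = (6*(7*(-⅖ + (⅕)*3)*(13 + 3*(-⅖ + (⅕)*3))/3))*67 = (6*(7*(-⅖ + ⅗)*(13 + 3*(-⅖ + ⅗))/3))*67 = (6*((7/3)*(⅕)*(13 + 3*(⅕))))*67 = (6*((7/3)*(⅕)*(13 + ⅗)))*67 = (6*((7/3)*(⅕)*(68/5)))*67 = (6*(476/75))*67 = (952/25)*67 = 63784/25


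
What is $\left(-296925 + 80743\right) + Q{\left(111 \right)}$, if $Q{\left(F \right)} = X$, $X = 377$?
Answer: $-215805$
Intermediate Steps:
$Q{\left(F \right)} = 377$
$\left(-296925 + 80743\right) + Q{\left(111 \right)} = \left(-296925 + 80743\right) + 377 = -216182 + 377 = -215805$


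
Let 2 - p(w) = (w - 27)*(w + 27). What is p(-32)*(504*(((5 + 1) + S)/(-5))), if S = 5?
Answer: 1624392/5 ≈ 3.2488e+5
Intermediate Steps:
p(w) = 2 - (-27 + w)*(27 + w) (p(w) = 2 - (w - 27)*(w + 27) = 2 - (-27 + w)*(27 + w))
p(-32)*(504*(((5 + 1) + S)/(-5))) = (731 - 1*(-32)²)*(504*(((5 + 1) + 5)/(-5))) = (731 - 1*1024)*(504*((6 + 5)*(-⅕))) = (731 - 1024)*(504*(11*(-⅕))) = -147672*(-11)/5 = -293*(-5544/5) = 1624392/5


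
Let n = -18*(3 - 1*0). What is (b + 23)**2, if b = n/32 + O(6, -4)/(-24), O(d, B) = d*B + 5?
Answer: 1125721/2304 ≈ 488.59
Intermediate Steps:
O(d, B) = 5 + B*d (O(d, B) = B*d + 5 = 5 + B*d)
n = -54 (n = -18*(3 + 0) = -18*3 = -54)
b = -43/48 (b = -54/32 + (5 - 4*6)/(-24) = -54*1/32 + (5 - 24)*(-1/24) = -27/16 - 19*(-1/24) = -27/16 + 19/24 = -43/48 ≈ -0.89583)
(b + 23)**2 = (-43/48 + 23)**2 = (1061/48)**2 = 1125721/2304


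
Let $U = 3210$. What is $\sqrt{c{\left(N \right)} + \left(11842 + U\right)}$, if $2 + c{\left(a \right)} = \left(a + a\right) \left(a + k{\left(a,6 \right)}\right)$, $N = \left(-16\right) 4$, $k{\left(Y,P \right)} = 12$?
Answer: $\sqrt{21706} \approx 147.33$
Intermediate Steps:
$N = -64$
$c{\left(a \right)} = -2 + 2 a \left(12 + a\right)$ ($c{\left(a \right)} = -2 + \left(a + a\right) \left(a + 12\right) = -2 + 2 a \left(12 + a\right)$)
$\sqrt{c{\left(N \right)} + \left(11842 + U\right)} = \sqrt{\left(-2 + 2 \left(-64\right)^{2} + 24 \left(-64\right)\right) + \left(11842 + 3210\right)} = \sqrt{\left(-2 + 2 \cdot 4096 - 1536\right) + 15052} = \sqrt{\left(-2 + 8192 - 1536\right) + 15052} = \sqrt{6654 + 15052} = \sqrt{21706}$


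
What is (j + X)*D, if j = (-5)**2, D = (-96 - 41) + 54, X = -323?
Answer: 24734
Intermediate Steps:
D = -83 (D = -137 + 54 = -83)
j = 25
(j + X)*D = (25 - 323)*(-83) = -298*(-83) = 24734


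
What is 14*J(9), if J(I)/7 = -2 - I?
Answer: -1078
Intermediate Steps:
J(I) = -14 - 7*I (J(I) = 7*(-2 - I) = -14 - 7*I)
14*J(9) = 14*(-14 - 7*9) = 14*(-14 - 63) = 14*(-77) = -1078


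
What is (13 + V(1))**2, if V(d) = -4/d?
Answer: 81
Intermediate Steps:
(13 + V(1))**2 = (13 - 4/1)**2 = (13 - 4*1)**2 = (13 - 4)**2 = 9**2 = 81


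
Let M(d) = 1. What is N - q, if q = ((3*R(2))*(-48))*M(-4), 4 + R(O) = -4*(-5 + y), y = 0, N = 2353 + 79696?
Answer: 84353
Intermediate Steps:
N = 82049
R(O) = 16 (R(O) = -4 - 4*(-5 + 0) = -4 - 4*(-5) = -4 + 20 = 16)
q = -2304 (q = ((3*16)*(-48))*1 = (48*(-48))*1 = -2304*1 = -2304)
N - q = 82049 - 1*(-2304) = 82049 + 2304 = 84353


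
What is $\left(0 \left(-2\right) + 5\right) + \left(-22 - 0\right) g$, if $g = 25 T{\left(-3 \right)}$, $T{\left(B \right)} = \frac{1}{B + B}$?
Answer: $\frac{290}{3} \approx 96.667$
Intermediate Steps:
$T{\left(B \right)} = \frac{1}{2 B}$
$g = - \frac{25}{6}$ ($g = 25 \frac{1}{2 \left(-3\right)} = 25 \cdot \frac{1}{2} \left(- \frac{1}{3}\right) = 25 \left(- \frac{1}{6}\right) = - \frac{25}{6} \approx -4.1667$)
$\left(0 \left(-2\right) + 5\right) + \left(-22 - 0\right) g = \left(0 \left(-2\right) + 5\right) + \left(-22 - 0\right) \left(- \frac{25}{6}\right) = \left(0 + 5\right) + \left(-22 + 0\right) \left(- \frac{25}{6}\right) = 5 - - \frac{275}{3} = 5 + \frac{275}{3} = \frac{290}{3}$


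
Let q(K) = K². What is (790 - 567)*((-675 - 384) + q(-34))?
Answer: 21631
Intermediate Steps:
(790 - 567)*((-675 - 384) + q(-34)) = (790 - 567)*((-675 - 384) + (-34)²) = 223*(-1059 + 1156) = 223*97 = 21631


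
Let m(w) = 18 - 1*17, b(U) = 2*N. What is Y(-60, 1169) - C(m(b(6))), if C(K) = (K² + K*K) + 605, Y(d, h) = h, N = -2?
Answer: 562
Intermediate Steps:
b(U) = -4 (b(U) = 2*(-2) = -4)
m(w) = 1 (m(w) = 18 - 17 = 1)
C(K) = 605 + 2*K² (C(K) = (K² + K²) + 605 = 2*K² + 605 = 605 + 2*K²)
Y(-60, 1169) - C(m(b(6))) = 1169 - (605 + 2*1²) = 1169 - (605 + 2*1) = 1169 - (605 + 2) = 1169 - 1*607 = 1169 - 607 = 562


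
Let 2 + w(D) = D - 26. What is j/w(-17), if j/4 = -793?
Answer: 3172/45 ≈ 70.489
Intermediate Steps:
j = -3172 (j = 4*(-793) = -3172)
w(D) = -28 + D (w(D) = -2 + (D - 26) = -2 + (-26 + D) = -28 + D)
j/w(-17) = -3172/(-28 - 17) = -3172/(-45) = -3172*(-1/45) = 3172/45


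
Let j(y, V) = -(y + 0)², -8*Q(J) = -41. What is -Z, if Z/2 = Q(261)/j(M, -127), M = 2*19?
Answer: 41/5776 ≈ 0.0070983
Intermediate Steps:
Q(J) = 41/8 (Q(J) = -⅛*(-41) = 41/8)
M = 38
j(y, V) = -y²
Z = -41/5776 (Z = 2*(41/(8*((-1*38²)))) = 2*(41/(8*((-1*1444)))) = 2*((41/8)/(-1444)) = 2*((41/8)*(-1/1444)) = 2*(-41/11552) = -41/5776 ≈ -0.0070983)
-Z = -1*(-41/5776) = 41/5776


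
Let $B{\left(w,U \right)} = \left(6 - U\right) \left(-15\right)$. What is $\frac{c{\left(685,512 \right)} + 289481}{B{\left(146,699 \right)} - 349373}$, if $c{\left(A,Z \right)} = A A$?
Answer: $- \frac{379353}{169489} \approx -2.2382$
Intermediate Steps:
$B{\left(w,U \right)} = -90 + 15 U$
$c{\left(A,Z \right)} = A^{2}$
$\frac{c{\left(685,512 \right)} + 289481}{B{\left(146,699 \right)} - 349373} = \frac{685^{2} + 289481}{\left(-90 + 15 \cdot 699\right) - 349373} = \frac{469225 + 289481}{\left(-90 + 10485\right) - 349373} = \frac{758706}{10395 - 349373} = \frac{758706}{-338978} = 758706 \left(- \frac{1}{338978}\right) = - \frac{379353}{169489}$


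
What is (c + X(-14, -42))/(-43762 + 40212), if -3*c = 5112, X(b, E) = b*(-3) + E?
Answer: 12/25 ≈ 0.48000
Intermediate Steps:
X(b, E) = E - 3*b (X(b, E) = -3*b + E = E - 3*b)
c = -1704 (c = -1/3*5112 = -1704)
(c + X(-14, -42))/(-43762 + 40212) = (-1704 + (-42 - 3*(-14)))/(-43762 + 40212) = (-1704 + (-42 + 42))/(-3550) = (-1704 + 0)*(-1/3550) = -1704*(-1/3550) = 12/25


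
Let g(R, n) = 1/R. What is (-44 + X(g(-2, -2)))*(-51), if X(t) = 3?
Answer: 2091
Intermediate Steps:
(-44 + X(g(-2, -2)))*(-51) = (-44 + 3)*(-51) = -41*(-51) = 2091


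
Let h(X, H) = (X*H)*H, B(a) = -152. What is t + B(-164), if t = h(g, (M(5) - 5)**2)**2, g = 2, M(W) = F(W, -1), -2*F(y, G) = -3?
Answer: 5755073/64 ≈ 89923.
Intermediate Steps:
F(y, G) = 3/2 (F(y, G) = -1/2*(-3) = 3/2)
M(W) = 3/2
h(X, H) = X*H**2 (h(X, H) = (H*X)*H = X*H**2)
t = 5764801/64 (t = (2*((3/2 - 5)**2)**2)**2 = (2*((-7/2)**2)**2)**2 = (2*(49/4)**2)**2 = (2*(2401/16))**2 = (2401/8)**2 = 5764801/64 ≈ 90075.)
t + B(-164) = 5764801/64 - 152 = 5755073/64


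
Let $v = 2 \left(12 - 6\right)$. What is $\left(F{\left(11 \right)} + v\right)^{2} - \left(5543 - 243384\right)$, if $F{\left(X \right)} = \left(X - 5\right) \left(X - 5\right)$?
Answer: $240145$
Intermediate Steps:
$v = 12$ ($v = 2 \left(12 - 6\right) = 2 \cdot 6 = 12$)
$F{\left(X \right)} = \left(-5 + X\right)^{2}$ ($F{\left(X \right)} = \left(-5 + X\right) \left(-5 + X\right) = \left(-5 + X\right)^{2}$)
$\left(F{\left(11 \right)} + v\right)^{2} - \left(5543 - 243384\right) = \left(\left(-5 + 11\right)^{2} + 12\right)^{2} - \left(5543 - 243384\right) = \left(6^{2} + 12\right)^{2} - -237841 = \left(36 + 12\right)^{2} + 237841 = 48^{2} + 237841 = 2304 + 237841 = 240145$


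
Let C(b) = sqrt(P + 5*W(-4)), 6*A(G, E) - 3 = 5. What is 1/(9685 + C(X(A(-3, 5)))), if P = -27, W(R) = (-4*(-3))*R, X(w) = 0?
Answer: 9685/93799492 - I*sqrt(267)/93799492 ≈ 0.00010325 - 1.742e-7*I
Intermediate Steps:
A(G, E) = 4/3 (A(G, E) = 1/2 + (1/6)*5 = 1/2 + 5/6 = 4/3)
W(R) = 12*R
C(b) = I*sqrt(267) (C(b) = sqrt(-27 + 5*(12*(-4))) = sqrt(-27 + 5*(-48)) = sqrt(-27 - 240) = sqrt(-267) = I*sqrt(267))
1/(9685 + C(X(A(-3, 5)))) = 1/(9685 + I*sqrt(267))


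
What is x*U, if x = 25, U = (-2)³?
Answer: -200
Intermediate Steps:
U = -8
x*U = 25*(-8) = -200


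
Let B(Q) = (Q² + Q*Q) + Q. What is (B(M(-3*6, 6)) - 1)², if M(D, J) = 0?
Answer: 1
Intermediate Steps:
B(Q) = Q + 2*Q² (B(Q) = (Q² + Q²) + Q = 2*Q² + Q = Q + 2*Q²)
(B(M(-3*6, 6)) - 1)² = (0*(1 + 2*0) - 1)² = (0*(1 + 0) - 1)² = (0*1 - 1)² = (0 - 1)² = (-1)² = 1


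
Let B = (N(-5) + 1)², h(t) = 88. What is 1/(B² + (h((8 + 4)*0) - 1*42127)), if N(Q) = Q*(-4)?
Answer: 1/152442 ≈ 6.5599e-6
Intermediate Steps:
N(Q) = -4*Q
B = 441 (B = (-4*(-5) + 1)² = (20 + 1)² = 21² = 441)
1/(B² + (h((8 + 4)*0) - 1*42127)) = 1/(441² + (88 - 1*42127)) = 1/(194481 + (88 - 42127)) = 1/(194481 - 42039) = 1/152442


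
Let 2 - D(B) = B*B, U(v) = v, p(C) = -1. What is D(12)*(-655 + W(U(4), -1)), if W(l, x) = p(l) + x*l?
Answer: 93720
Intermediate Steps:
D(B) = 2 - B² (D(B) = 2 - B*B = 2 - B²)
W(l, x) = -1 + l*x (W(l, x) = -1 + x*l = -1 + l*x)
D(12)*(-655 + W(U(4), -1)) = (2 - 1*12²)*(-655 + (-1 + 4*(-1))) = (2 - 1*144)*(-655 + (-1 - 4)) = (2 - 144)*(-655 - 5) = -142*(-660) = 93720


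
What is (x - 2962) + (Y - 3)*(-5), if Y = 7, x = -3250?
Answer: -6232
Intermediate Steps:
(x - 2962) + (Y - 3)*(-5) = (-3250 - 2962) + (7 - 3)*(-5) = -6212 + 4*(-5) = -6212 - 20 = -6232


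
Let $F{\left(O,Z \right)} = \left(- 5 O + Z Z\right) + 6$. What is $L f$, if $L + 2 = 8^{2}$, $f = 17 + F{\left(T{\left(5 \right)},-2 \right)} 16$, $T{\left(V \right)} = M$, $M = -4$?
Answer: $30814$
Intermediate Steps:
$T{\left(V \right)} = -4$
$F{\left(O,Z \right)} = 6 + Z^{2} - 5 O$ ($F{\left(O,Z \right)} = \left(- 5 O + Z^{2}\right) + 6 = \left(Z^{2} - 5 O\right) + 6 = 6 + Z^{2} - 5 O$)
$f = 497$ ($f = 17 + \left(6 + \left(-2\right)^{2} - -20\right) 16 = 17 + \left(6 + 4 + 20\right) 16 = 17 + 30 \cdot 16 = 17 + 480 = 497$)
$L = 62$ ($L = -2 + 8^{2} = -2 + 64 = 62$)
$L f = 62 \cdot 497 = 30814$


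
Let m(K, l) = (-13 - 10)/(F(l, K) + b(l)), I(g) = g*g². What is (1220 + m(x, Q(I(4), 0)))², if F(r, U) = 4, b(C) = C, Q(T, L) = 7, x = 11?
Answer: 179479609/121 ≈ 1.4833e+6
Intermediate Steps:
I(g) = g³
m(K, l) = -23/(4 + l) (m(K, l) = (-13 - 10)/(4 + l) = -23/(4 + l))
(1220 + m(x, Q(I(4), 0)))² = (1220 - 23/(4 + 7))² = (1220 - 23/11)² = (13397/11)² = 179479609/121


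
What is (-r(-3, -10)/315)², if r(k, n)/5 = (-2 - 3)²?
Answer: 625/3969 ≈ 0.15747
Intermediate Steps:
r(k, n) = 125 (r(k, n) = 5*(-2 - 3)² = 5*(-5)² = 5*25 = 125)
(-r(-3, -10)/315)² = (-125/315)² = (-1*25/63)² = (-25/63)² = 625/3969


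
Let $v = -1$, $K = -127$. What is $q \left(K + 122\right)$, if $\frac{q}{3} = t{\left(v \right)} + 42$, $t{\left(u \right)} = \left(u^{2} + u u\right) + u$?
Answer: $-645$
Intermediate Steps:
$t{\left(u \right)} = u + 2 u^{2}$ ($t{\left(u \right)} = \left(u^{2} + u^{2}\right) + u = 2 u^{2} + u = u + 2 u^{2}$)
$q = 129$ ($q = 3 \left(- (1 + 2 \left(-1\right)) + 42\right) = 3 \left(- (1 - 2) + 42\right) = 3 \left(\left(-1\right) \left(-1\right) + 42\right) = 3 \left(1 + 42\right) = 3 \cdot 43 = 129$)
$q \left(K + 122\right) = 129 \left(-127 + 122\right) = 129 \left(-5\right) = -645$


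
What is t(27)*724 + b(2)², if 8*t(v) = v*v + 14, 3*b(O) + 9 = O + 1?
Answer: 134491/2 ≈ 67246.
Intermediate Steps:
b(O) = -8/3 + O/3 (b(O) = -3 + (O + 1)/3 = -3 + (1 + O)/3 = -3 + (⅓ + O/3) = -8/3 + O/3)
t(v) = 7/4 + v²/8 (t(v) = (v*v + 14)/8 = (v² + 14)/8 = (14 + v²)/8 = 7/4 + v²/8)
t(27)*724 + b(2)² = (7/4 + (⅛)*27²)*724 + (-8/3 + (⅓)*2)² = (7/4 + (⅛)*729)*724 + (-8/3 + ⅔)² = (7/4 + 729/8)*724 + (-2)² = (743/8)*724 + 4 = 134483/2 + 4 = 134491/2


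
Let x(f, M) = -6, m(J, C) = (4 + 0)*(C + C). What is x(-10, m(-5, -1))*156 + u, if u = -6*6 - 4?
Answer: -976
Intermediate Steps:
m(J, C) = 8*C (m(J, C) = 4*(2*C) = 8*C)
u = -40 (u = -36 - 4 = -40)
x(-10, m(-5, -1))*156 + u = -6*156 - 40 = -936 - 40 = -976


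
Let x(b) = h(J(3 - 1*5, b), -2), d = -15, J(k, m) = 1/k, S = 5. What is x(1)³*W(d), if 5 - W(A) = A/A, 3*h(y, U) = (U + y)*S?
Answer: -15625/54 ≈ -289.35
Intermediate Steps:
h(y, U) = 5*U/3 + 5*y/3 (h(y, U) = ((U + y)*5)/3 = (5*U + 5*y)/3 = 5*U/3 + 5*y/3)
W(A) = 4 (W(A) = 5 - A/A = 5 - 1*1 = 5 - 1 = 4)
x(b) = -25/6 (x(b) = (5/3)*(-2) + 5/(3*(3 - 1*5)) = -10/3 + 5/(3*(3 - 5)) = -10/3 + (5/3)/(-2) = -10/3 + (5/3)*(-½) = -10/3 - ⅚ = -25/6)
x(1)³*W(d) = (-25/6)³*4 = -15625/216*4 = -15625/54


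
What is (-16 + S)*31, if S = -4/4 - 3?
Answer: -620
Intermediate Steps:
S = -4 (S = -4*¼ - 3 = -1 - 3 = -4)
(-16 + S)*31 = (-16 - 4)*31 = -20*31 = -620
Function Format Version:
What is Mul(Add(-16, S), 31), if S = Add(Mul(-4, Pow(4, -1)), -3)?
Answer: -620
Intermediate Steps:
S = -4 (S = Add(Mul(-4, Rational(1, 4)), -3) = Add(-1, -3) = -4)
Mul(Add(-16, S), 31) = Mul(Add(-16, -4), 31) = Mul(-20, 31) = -620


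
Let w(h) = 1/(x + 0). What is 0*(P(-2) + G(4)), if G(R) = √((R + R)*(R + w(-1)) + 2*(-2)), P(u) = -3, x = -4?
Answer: 0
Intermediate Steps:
w(h) = -¼ (w(h) = 1/(-4 + 0) = 1/(-4) = -¼)
G(R) = √(-4 + 2*R*(-¼ + R)) (G(R) = √((R + R)*(R - ¼) + 2*(-2)) = √((2*R)*(-¼ + R) - 4) = √(2*R*(-¼ + R) - 4) = √(-4 + 2*R*(-¼ + R)))
0*(P(-2) + G(4)) = 0*(-3 + √(-16 - 2*4 + 8*4²)/2) = 0*(-3 + √(-16 - 8 + 8*16)/2) = 0*(-3 + √(-16 - 8 + 128)/2) = 0*(-3 + √104/2) = 0*(-3 + (2*√26)/2) = 0*(-3 + √26) = 0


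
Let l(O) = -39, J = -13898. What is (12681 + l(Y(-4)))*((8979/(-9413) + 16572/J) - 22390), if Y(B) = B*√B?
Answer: -18516627043165398/65410937 ≈ -2.8308e+8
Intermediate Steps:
Y(B) = B^(3/2)
(12681 + l(Y(-4)))*((8979/(-9413) + 16572/J) - 22390) = (12681 - 39)*((8979/(-9413) + 16572/(-13898)) - 22390) = 12642*((8979*(-1/9413) + 16572*(-1/13898)) - 22390) = 12642*((-8979/9413 - 8286/6949) - 22390) = 12642*(-140391189/65410937 - 22390) = 12642*(-1464691270619/65410937) = -18516627043165398/65410937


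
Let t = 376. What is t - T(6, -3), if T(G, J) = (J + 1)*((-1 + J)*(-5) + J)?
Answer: 410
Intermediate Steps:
T(G, J) = (1 + J)*(5 - 4*J) (T(G, J) = (1 + J)*((5 - 5*J) + J) = (1 + J)*(5 - 4*J))
t - T(6, -3) = 376 - (5 - 3 - 4*(-3)²) = 376 - (5 - 3 - 4*9) = 376 - (5 - 3 - 36) = 376 - 1*(-34) = 376 + 34 = 410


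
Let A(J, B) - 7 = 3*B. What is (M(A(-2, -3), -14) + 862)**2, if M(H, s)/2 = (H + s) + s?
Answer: 643204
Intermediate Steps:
A(J, B) = 7 + 3*B
M(H, s) = 2*H + 4*s (M(H, s) = 2*((H + s) + s) = 2*(H + 2*s) = 2*H + 4*s)
(M(A(-2, -3), -14) + 862)**2 = ((2*(7 + 3*(-3)) + 4*(-14)) + 862)**2 = ((2*(7 - 9) - 56) + 862)**2 = ((2*(-2) - 56) + 862)**2 = ((-4 - 56) + 862)**2 = (-60 + 862)**2 = 802**2 = 643204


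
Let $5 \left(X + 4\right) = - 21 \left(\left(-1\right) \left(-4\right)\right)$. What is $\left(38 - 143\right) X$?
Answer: $2184$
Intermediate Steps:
$X = - \frac{104}{5}$ ($X = -4 + \frac{\left(-21\right) \left(\left(-1\right) \left(-4\right)\right)}{5} = -4 + \frac{\left(-21\right) 4}{5} = -4 + \frac{1}{5} \left(-84\right) = -4 - \frac{84}{5} = - \frac{104}{5} \approx -20.8$)
$\left(38 - 143\right) X = \left(38 - 143\right) \left(- \frac{104}{5}\right) = \left(-105\right) \left(- \frac{104}{5}\right) = 2184$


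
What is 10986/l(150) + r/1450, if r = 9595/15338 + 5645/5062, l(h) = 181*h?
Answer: 2067444230047/5094217225550 ≈ 0.40584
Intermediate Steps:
r = 33788225/19410239 (r = 9595*(1/15338) + 5645*(1/5062) = 9595/15338 + 5645/5062 = 33788225/19410239 ≈ 1.7407)
10986/l(150) + r/1450 = 10986/((181*150)) + (33788225/19410239)/1450 = 10986/27150 + (33788225/19410239)*(1/1450) = 10986*(1/27150) + 1351529/1125793862 = 1831/4525 + 1351529/1125793862 = 2067444230047/5094217225550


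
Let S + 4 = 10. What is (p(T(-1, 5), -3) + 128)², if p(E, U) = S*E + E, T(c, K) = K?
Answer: 26569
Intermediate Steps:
S = 6 (S = -4 + 10 = 6)
p(E, U) = 7*E (p(E, U) = 6*E + E = 7*E)
(p(T(-1, 5), -3) + 128)² = (7*5 + 128)² = (35 + 128)² = 163² = 26569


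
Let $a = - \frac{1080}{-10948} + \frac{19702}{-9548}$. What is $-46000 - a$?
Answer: $- \frac{12265928057}{266662} \approx -45998.0$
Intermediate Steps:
$a = - \frac{523943}{266662}$ ($a = \left(-1080\right) \left(- \frac{1}{10948}\right) + 19702 \left(- \frac{1}{9548}\right) = \frac{270}{2737} - \frac{9851}{4774} = - \frac{523943}{266662} \approx -1.9648$)
$-46000 - a = -46000 - - \frac{523943}{266662} = -46000 + \frac{523943}{266662} = - \frac{12265928057}{266662}$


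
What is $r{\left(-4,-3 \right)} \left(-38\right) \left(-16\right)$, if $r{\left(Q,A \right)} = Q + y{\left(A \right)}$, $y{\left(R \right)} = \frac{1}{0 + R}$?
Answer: $- \frac{7904}{3} \approx -2634.7$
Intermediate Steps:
$y{\left(R \right)} = \frac{1}{R}$
$r{\left(Q,A \right)} = Q + \frac{1}{A}$
$r{\left(-4,-3 \right)} \left(-38\right) \left(-16\right) = \left(-4 + \frac{1}{-3}\right) \left(-38\right) \left(-16\right) = \left(-4 - \frac{1}{3}\right) \left(-38\right) \left(-16\right) = \left(- \frac{13}{3}\right) \left(-38\right) \left(-16\right) = \frac{494}{3} \left(-16\right) = - \frac{7904}{3}$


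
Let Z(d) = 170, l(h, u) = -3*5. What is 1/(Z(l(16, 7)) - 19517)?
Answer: -1/19347 ≈ -5.1688e-5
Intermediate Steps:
l(h, u) = -15
1/(Z(l(16, 7)) - 19517) = 1/(170 - 19517) = 1/(-19347) = -1/19347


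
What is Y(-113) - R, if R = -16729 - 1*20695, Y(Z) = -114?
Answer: 37310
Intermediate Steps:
R = -37424 (R = -16729 - 20695 = -37424)
Y(-113) - R = -114 - 1*(-37424) = -114 + 37424 = 37310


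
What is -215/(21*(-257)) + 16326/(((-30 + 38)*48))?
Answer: 14698997/345408 ≈ 42.555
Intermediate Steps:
-215/(21*(-257)) + 16326/(((-30 + 38)*48)) = -215/(-5397) + 16326/((8*48)) = -215*(-1/5397) + 16326/384 = 215/5397 + 16326*(1/384) = 215/5397 + 2721/64 = 14698997/345408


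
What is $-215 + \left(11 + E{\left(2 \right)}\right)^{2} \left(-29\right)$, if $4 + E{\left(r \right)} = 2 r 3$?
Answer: $-10684$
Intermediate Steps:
$E{\left(r \right)} = -4 + 6 r$ ($E{\left(r \right)} = -4 + 2 r 3 = -4 + 6 r$)
$-215 + \left(11 + E{\left(2 \right)}\right)^{2} \left(-29\right) = -215 + \left(11 + \left(-4 + 6 \cdot 2\right)\right)^{2} \left(-29\right) = -215 + \left(11 + \left(-4 + 12\right)\right)^{2} \left(-29\right) = -215 + \left(11 + 8\right)^{2} \left(-29\right) = -215 + 19^{2} \left(-29\right) = -215 + 361 \left(-29\right) = -215 - 10469 = -10684$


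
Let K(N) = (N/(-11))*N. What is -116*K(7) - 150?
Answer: 4034/11 ≈ 366.73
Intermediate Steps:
K(N) = -N**2/11 (K(N) = (N*(-1/11))*N = (-N/11)*N = -N**2/11)
-116*K(7) - 150 = -(-116)*7**2/11 - 150 = -(-116)*49/11 - 150 = -116*(-49/11) - 150 = 5684/11 - 150 = 4034/11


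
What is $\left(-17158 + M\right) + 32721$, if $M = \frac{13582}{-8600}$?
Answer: $\frac{66914109}{4300} \approx 15561.0$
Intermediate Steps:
$M = - \frac{6791}{4300}$ ($M = 13582 \left(- \frac{1}{8600}\right) = - \frac{6791}{4300} \approx -1.5793$)
$\left(-17158 + M\right) + 32721 = \left(-17158 - \frac{6791}{4300}\right) + 32721 = - \frac{73786191}{4300} + 32721 = \frac{66914109}{4300}$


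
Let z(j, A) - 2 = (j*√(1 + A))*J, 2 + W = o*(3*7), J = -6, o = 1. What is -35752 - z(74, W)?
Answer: -35754 + 888*√5 ≈ -33768.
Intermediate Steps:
W = 19 (W = -2 + 1*(3*7) = -2 + 1*21 = -2 + 21 = 19)
z(j, A) = 2 - 6*j*√(1 + A) (z(j, A) = 2 + (j*√(1 + A))*(-6) = 2 - 6*j*√(1 + A))
-35752 - z(74, W) = -35752 - (2 - 6*74*√(1 + 19)) = -35752 - (2 - 6*74*√20) = -35752 - (2 - 6*74*2*√5) = -35752 - (2 - 888*√5) = -35752 + (-2 + 888*√5) = -35754 + 888*√5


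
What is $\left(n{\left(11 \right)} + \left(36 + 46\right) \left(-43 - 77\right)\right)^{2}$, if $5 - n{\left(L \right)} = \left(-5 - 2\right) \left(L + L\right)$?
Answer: $93721761$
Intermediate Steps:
$n{\left(L \right)} = 5 + 14 L$ ($n{\left(L \right)} = 5 - \left(-5 - 2\right) \left(L + L\right) = 5 - - 7 \cdot 2 L = 5 - - 14 L = 5 + 14 L$)
$\left(n{\left(11 \right)} + \left(36 + 46\right) \left(-43 - 77\right)\right)^{2} = \left(\left(5 + 14 \cdot 11\right) + \left(36 + 46\right) \left(-43 - 77\right)\right)^{2} = \left(\left(5 + 154\right) + 82 \left(-120\right)\right)^{2} = \left(159 - 9840\right)^{2} = \left(-9681\right)^{2} = 93721761$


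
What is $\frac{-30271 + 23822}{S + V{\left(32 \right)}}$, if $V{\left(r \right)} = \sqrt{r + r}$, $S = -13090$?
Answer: $\frac{6449}{13082} \approx 0.49297$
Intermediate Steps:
$V{\left(r \right)} = \sqrt{2} \sqrt{r}$ ($V{\left(r \right)} = \sqrt{2 r} = \sqrt{2} \sqrt{r}$)
$\frac{-30271 + 23822}{S + V{\left(32 \right)}} = \frac{-30271 + 23822}{-13090 + \sqrt{2} \sqrt{32}} = - \frac{6449}{-13090 + \sqrt{2} \cdot 4 \sqrt{2}} = - \frac{6449}{-13090 + 8} = - \frac{6449}{-13082} = \left(-6449\right) \left(- \frac{1}{13082}\right) = \frac{6449}{13082}$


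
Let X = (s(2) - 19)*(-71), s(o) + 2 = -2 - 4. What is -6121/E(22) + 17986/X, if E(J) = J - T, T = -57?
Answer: -10313063/151443 ≈ -68.099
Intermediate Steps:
s(o) = -8 (s(o) = -2 + (-2 - 4) = -2 - 6 = -8)
X = 1917 (X = (-8 - 19)*(-71) = -27*(-71) = 1917)
E(J) = 57 + J (E(J) = J - 1*(-57) = J + 57 = 57 + J)
-6121/E(22) + 17986/X = -6121/(57 + 22) + 17986/1917 = -6121/79 + 17986*(1/1917) = -6121*1/79 + 17986/1917 = -6121/79 + 17986/1917 = -10313063/151443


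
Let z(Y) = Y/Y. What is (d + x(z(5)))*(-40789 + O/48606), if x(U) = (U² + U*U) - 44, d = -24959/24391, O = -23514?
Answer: 346752848758648/197591491 ≈ 1.7549e+6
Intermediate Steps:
d = -24959/24391 (d = -24959*1/24391 = -24959/24391 ≈ -1.0233)
z(Y) = 1
x(U) = -44 + 2*U² (x(U) = (U² + U²) - 44 = 2*U² - 44 = -44 + 2*U²)
(d + x(z(5)))*(-40789 + O/48606) = (-24959/24391 + (-44 + 2*1²))*(-40789 - 23514/48606) = (-24959/24391 + (-44 + 2*1))*(-40789 - 23514*1/48606) = (-24959/24391 + (-44 + 2))*(-40789 - 3919/8101) = (-24959/24391 - 42)*(-330435608/8101) = -1049381/24391*(-330435608/8101) = 346752848758648/197591491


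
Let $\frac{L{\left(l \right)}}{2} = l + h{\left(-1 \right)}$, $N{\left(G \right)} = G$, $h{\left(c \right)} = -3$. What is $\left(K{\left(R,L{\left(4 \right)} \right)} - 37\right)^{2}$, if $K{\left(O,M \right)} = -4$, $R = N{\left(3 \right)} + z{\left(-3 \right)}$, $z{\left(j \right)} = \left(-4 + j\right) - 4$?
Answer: $1681$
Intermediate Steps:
$z{\left(j \right)} = -8 + j$
$L{\left(l \right)} = -6 + 2 l$ ($L{\left(l \right)} = 2 \left(l - 3\right) = 2 \left(-3 + l\right) = -6 + 2 l$)
$R = -8$ ($R = 3 - 11 = -8$)
$\left(K{\left(R,L{\left(4 \right)} \right)} - 37\right)^{2} = \left(-4 - 37\right)^{2} = \left(-41\right)^{2} = 1681$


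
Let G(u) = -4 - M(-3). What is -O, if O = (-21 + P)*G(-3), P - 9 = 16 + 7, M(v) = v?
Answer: 11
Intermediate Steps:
P = 32 (P = 9 + (16 + 7) = 9 + 23 = 32)
G(u) = -1 (G(u) = -4 - 1*(-3) = -4 + 3 = -1)
O = -11 (O = (-21 + 32)*(-1) = 11*(-1) = -11)
-O = -1*(-11) = 11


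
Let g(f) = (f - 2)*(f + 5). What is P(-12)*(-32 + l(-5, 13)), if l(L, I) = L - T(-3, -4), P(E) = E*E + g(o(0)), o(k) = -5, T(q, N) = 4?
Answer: -5904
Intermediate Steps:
g(f) = (-2 + f)*(5 + f)
P(E) = E**2 (P(E) = E*E + (-10 + (-5)**2 + 3*(-5)) = E**2 + (-10 + 25 - 15) = E**2 + 0 = E**2)
l(L, I) = -4 + L (l(L, I) = L - 1*4 = L - 4 = -4 + L)
P(-12)*(-32 + l(-5, 13)) = (-12)**2*(-32 + (-4 - 5)) = 144*(-32 - 9) = 144*(-41) = -5904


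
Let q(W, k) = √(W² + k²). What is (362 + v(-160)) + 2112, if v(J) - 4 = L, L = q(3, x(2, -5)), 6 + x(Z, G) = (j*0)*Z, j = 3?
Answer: 2478 + 3*√5 ≈ 2484.7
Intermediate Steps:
x(Z, G) = -6 (x(Z, G) = -6 + (3*0)*Z = -6 + 0*Z = -6 + 0 = -6)
L = 3*√5 (L = √(3² + (-6)²) = √(9 + 36) = √45 = 3*√5 ≈ 6.7082)
v(J) = 4 + 3*√5
(362 + v(-160)) + 2112 = (362 + (4 + 3*√5)) + 2112 = (366 + 3*√5) + 2112 = 2478 + 3*√5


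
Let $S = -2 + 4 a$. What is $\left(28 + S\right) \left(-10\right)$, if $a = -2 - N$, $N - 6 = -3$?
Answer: $-60$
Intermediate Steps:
$N = 3$ ($N = 6 - 3 = 3$)
$a = -5$ ($a = -2 - 3 = -5$)
$S = -22$ ($S = -2 + 4 \left(-5\right) = -2 - 20 = -22$)
$\left(28 + S\right) \left(-10\right) = \left(28 - 22\right) \left(-10\right) = 6 \left(-10\right) = -60$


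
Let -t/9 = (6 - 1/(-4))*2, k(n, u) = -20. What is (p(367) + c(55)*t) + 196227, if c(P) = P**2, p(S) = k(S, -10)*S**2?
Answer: -5675731/2 ≈ -2.8379e+6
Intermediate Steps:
p(S) = -20*S**2
t = -225/2 (t = -9*(6 - 1/(-4))*2 = -9*(6 - 1*(-1/4))*2 = -9*(6 + 1/4)*2 = -225*2/4 = -9*25/2 = -225/2 ≈ -112.50)
(p(367) + c(55)*t) + 196227 = (-20*367**2 + 55**2*(-225/2)) + 196227 = (-20*134689 + 3025*(-225/2)) + 196227 = (-2693780 - 680625/2) + 196227 = -6068185/2 + 196227 = -5675731/2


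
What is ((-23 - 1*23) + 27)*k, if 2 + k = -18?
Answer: 380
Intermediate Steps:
k = -20 (k = -2 - 18 = -20)
((-23 - 1*23) + 27)*k = ((-23 - 1*23) + 27)*(-20) = ((-23 - 23) + 27)*(-20) = (-46 + 27)*(-20) = -19*(-20) = 380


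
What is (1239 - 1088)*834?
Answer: 125934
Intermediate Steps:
(1239 - 1088)*834 = 151*834 = 125934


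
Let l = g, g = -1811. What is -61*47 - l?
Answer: -1056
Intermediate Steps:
l = -1811
-61*47 - l = -61*47 - 1*(-1811) = -2867 + 1811 = -1056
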